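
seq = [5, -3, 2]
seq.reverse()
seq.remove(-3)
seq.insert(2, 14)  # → [2, 5, 14]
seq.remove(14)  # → [2, 5]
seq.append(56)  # [2, 5, 56]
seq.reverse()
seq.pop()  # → 2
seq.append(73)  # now [56, 5, 73]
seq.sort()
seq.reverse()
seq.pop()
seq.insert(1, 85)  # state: [73, 85, 56]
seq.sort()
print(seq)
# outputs [56, 73, 85]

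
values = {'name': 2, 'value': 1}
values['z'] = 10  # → {'name': 2, 'value': 1, 'z': 10}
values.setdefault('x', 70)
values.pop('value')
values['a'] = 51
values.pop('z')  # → 10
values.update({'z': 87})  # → {'name': 2, 'x': 70, 'a': 51, 'z': 87}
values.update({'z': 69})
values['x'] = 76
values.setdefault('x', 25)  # 76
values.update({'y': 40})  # {'name': 2, 'x': 76, 'a': 51, 'z': 69, 'y': 40}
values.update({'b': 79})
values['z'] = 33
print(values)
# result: {'name': 2, 'x': 76, 'a': 51, 'z': 33, 'y': 40, 'b': 79}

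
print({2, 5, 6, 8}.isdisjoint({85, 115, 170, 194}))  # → True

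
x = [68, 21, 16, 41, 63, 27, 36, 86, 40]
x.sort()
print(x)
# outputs [16, 21, 27, 36, 40, 41, 63, 68, 86]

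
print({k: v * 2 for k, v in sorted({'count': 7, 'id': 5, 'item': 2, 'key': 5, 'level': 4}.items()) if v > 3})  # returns {'count': 14, 'id': 10, 'key': 10, 'level': 8}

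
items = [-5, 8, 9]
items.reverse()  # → [9, 8, -5]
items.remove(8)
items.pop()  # -5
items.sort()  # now [9]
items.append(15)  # [9, 15]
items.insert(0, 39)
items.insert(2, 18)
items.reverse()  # [15, 18, 9, 39]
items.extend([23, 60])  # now [15, 18, 9, 39, 23, 60]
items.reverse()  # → [60, 23, 39, 9, 18, 15]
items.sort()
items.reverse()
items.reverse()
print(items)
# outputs [9, 15, 18, 23, 39, 60]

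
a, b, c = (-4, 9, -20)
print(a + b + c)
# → -15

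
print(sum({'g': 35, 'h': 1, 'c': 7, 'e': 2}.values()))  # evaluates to 45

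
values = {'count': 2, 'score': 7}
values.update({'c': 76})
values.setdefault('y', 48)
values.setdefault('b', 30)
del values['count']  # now {'score': 7, 'c': 76, 'y': 48, 'b': 30}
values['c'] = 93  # {'score': 7, 'c': 93, 'y': 48, 'b': 30}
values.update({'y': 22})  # {'score': 7, 'c': 93, 'y': 22, 'b': 30}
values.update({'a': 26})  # {'score': 7, 'c': 93, 'y': 22, 'b': 30, 'a': 26}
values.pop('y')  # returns 22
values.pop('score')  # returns 7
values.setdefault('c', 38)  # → 93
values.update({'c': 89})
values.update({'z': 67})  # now {'c': 89, 'b': 30, 'a': 26, 'z': 67}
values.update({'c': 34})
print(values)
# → {'c': 34, 'b': 30, 'a': 26, 'z': 67}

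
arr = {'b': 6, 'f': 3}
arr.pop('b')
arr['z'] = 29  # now {'f': 3, 'z': 29}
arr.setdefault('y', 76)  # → 76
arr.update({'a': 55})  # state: {'f': 3, 'z': 29, 'y': 76, 'a': 55}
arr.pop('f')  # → 3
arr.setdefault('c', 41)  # 41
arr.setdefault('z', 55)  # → 29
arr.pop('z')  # 29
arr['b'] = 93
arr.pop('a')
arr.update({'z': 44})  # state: {'y': 76, 'c': 41, 'b': 93, 'z': 44}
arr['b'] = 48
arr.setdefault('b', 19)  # 48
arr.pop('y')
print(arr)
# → {'c': 41, 'b': 48, 'z': 44}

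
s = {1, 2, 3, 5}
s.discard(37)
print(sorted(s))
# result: [1, 2, 3, 5]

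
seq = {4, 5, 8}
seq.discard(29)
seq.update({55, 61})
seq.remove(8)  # {4, 5, 55, 61}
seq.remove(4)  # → {5, 55, 61}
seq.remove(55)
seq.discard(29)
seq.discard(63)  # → {5, 61}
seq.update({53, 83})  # {5, 53, 61, 83}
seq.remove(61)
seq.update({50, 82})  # {5, 50, 53, 82, 83}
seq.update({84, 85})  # {5, 50, 53, 82, 83, 84, 85}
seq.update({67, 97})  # {5, 50, 53, 67, 82, 83, 84, 85, 97}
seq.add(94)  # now {5, 50, 53, 67, 82, 83, 84, 85, 94, 97}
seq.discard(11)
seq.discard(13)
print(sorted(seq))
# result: [5, 50, 53, 67, 82, 83, 84, 85, 94, 97]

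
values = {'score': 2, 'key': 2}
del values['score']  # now {'key': 2}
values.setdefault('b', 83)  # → 83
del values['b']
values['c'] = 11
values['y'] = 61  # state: {'key': 2, 'c': 11, 'y': 61}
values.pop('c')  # 11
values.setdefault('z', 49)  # 49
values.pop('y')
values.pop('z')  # 49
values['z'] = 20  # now {'key': 2, 'z': 20}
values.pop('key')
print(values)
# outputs {'z': 20}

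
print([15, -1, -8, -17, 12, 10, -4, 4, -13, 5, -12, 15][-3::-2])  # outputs [5, 4, 10, -17, -1]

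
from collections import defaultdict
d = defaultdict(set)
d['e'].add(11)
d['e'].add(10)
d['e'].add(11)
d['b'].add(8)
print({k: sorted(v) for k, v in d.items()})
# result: {'e': [10, 11], 'b': [8]}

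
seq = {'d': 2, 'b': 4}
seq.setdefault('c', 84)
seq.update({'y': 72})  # {'d': 2, 'b': 4, 'c': 84, 'y': 72}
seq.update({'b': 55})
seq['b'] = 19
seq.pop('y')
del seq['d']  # {'b': 19, 'c': 84}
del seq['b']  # {'c': 84}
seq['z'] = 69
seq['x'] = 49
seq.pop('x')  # 49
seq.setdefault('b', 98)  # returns 98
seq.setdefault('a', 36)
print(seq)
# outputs {'c': 84, 'z': 69, 'b': 98, 'a': 36}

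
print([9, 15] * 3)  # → [9, 15, 9, 15, 9, 15]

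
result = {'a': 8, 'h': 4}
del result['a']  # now {'h': 4}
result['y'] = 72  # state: {'h': 4, 'y': 72}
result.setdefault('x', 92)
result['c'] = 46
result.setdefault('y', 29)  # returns 72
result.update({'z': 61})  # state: {'h': 4, 'y': 72, 'x': 92, 'c': 46, 'z': 61}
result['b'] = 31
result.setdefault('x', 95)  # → 92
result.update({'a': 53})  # {'h': 4, 'y': 72, 'x': 92, 'c': 46, 'z': 61, 'b': 31, 'a': 53}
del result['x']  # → {'h': 4, 'y': 72, 'c': 46, 'z': 61, 'b': 31, 'a': 53}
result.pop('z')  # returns 61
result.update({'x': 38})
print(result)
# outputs {'h': 4, 'y': 72, 'c': 46, 'b': 31, 'a': 53, 'x': 38}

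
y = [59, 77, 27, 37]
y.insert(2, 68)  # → [59, 77, 68, 27, 37]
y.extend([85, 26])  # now [59, 77, 68, 27, 37, 85, 26]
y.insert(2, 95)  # [59, 77, 95, 68, 27, 37, 85, 26]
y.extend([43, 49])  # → [59, 77, 95, 68, 27, 37, 85, 26, 43, 49]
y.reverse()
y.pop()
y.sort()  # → [26, 27, 37, 43, 49, 68, 77, 85, 95]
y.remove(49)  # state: [26, 27, 37, 43, 68, 77, 85, 95]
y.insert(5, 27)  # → [26, 27, 37, 43, 68, 27, 77, 85, 95]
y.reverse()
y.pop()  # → 26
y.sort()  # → [27, 27, 37, 43, 68, 77, 85, 95]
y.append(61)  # [27, 27, 37, 43, 68, 77, 85, 95, 61]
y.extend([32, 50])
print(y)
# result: [27, 27, 37, 43, 68, 77, 85, 95, 61, 32, 50]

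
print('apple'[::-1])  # elppa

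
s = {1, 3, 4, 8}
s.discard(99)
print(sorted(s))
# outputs [1, 3, 4, 8]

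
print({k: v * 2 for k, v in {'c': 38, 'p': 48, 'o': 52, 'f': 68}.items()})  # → {'c': 76, 'p': 96, 'o': 104, 'f': 136}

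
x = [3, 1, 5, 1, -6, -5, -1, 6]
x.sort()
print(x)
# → [-6, -5, -1, 1, 1, 3, 5, 6]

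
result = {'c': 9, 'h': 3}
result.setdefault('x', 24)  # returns 24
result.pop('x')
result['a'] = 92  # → {'c': 9, 'h': 3, 'a': 92}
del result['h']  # {'c': 9, 'a': 92}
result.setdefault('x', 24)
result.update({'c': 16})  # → {'c': 16, 'a': 92, 'x': 24}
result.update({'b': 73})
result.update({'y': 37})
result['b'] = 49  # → {'c': 16, 'a': 92, 'x': 24, 'b': 49, 'y': 37}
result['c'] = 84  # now {'c': 84, 'a': 92, 'x': 24, 'b': 49, 'y': 37}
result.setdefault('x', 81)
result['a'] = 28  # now {'c': 84, 'a': 28, 'x': 24, 'b': 49, 'y': 37}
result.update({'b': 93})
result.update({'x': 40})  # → {'c': 84, 'a': 28, 'x': 40, 'b': 93, 'y': 37}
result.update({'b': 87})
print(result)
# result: {'c': 84, 'a': 28, 'x': 40, 'b': 87, 'y': 37}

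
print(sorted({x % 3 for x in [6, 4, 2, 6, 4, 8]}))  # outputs [0, 1, 2]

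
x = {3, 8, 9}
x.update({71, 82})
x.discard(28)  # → {3, 8, 9, 71, 82}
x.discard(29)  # {3, 8, 9, 71, 82}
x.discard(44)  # {3, 8, 9, 71, 82}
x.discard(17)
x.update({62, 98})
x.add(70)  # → {3, 8, 9, 62, 70, 71, 82, 98}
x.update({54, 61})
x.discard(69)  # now {3, 8, 9, 54, 61, 62, 70, 71, 82, 98}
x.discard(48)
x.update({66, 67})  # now {3, 8, 9, 54, 61, 62, 66, 67, 70, 71, 82, 98}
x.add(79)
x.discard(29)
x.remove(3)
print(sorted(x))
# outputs [8, 9, 54, 61, 62, 66, 67, 70, 71, 79, 82, 98]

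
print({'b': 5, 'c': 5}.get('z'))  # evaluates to None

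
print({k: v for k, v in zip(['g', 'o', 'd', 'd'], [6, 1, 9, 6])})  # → {'g': 6, 'o': 1, 'd': 6}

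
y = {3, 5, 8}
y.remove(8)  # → {3, 5}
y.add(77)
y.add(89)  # {3, 5, 77, 89}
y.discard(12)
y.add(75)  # {3, 5, 75, 77, 89}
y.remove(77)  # {3, 5, 75, 89}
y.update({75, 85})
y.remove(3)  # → {5, 75, 85, 89}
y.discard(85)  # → {5, 75, 89}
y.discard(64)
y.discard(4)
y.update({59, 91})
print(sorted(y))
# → [5, 59, 75, 89, 91]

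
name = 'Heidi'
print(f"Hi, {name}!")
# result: Hi, Heidi!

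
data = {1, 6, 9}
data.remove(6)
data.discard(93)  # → {1, 9}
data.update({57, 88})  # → {1, 9, 57, 88}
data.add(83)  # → {1, 9, 57, 83, 88}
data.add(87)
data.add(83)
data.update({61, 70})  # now {1, 9, 57, 61, 70, 83, 87, 88}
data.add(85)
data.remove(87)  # {1, 9, 57, 61, 70, 83, 85, 88}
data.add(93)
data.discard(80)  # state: {1, 9, 57, 61, 70, 83, 85, 88, 93}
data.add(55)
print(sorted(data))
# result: [1, 9, 55, 57, 61, 70, 83, 85, 88, 93]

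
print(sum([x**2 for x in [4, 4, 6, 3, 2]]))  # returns 81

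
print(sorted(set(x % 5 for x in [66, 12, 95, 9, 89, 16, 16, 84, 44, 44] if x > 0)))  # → [0, 1, 2, 4]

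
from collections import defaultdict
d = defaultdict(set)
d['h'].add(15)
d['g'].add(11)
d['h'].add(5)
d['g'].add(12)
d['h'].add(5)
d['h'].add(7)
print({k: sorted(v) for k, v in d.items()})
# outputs {'h': [5, 7, 15], 'g': [11, 12]}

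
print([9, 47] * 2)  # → [9, 47, 9, 47]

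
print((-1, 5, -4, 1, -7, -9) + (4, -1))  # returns (-1, 5, -4, 1, -7, -9, 4, -1)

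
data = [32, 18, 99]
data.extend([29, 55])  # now [32, 18, 99, 29, 55]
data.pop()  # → 55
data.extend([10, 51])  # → [32, 18, 99, 29, 10, 51]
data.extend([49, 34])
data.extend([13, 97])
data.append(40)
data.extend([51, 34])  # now [32, 18, 99, 29, 10, 51, 49, 34, 13, 97, 40, 51, 34]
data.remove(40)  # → [32, 18, 99, 29, 10, 51, 49, 34, 13, 97, 51, 34]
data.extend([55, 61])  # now [32, 18, 99, 29, 10, 51, 49, 34, 13, 97, 51, 34, 55, 61]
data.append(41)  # [32, 18, 99, 29, 10, 51, 49, 34, 13, 97, 51, 34, 55, 61, 41]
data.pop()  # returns 41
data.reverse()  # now [61, 55, 34, 51, 97, 13, 34, 49, 51, 10, 29, 99, 18, 32]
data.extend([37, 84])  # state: [61, 55, 34, 51, 97, 13, 34, 49, 51, 10, 29, 99, 18, 32, 37, 84]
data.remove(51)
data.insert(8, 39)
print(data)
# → [61, 55, 34, 97, 13, 34, 49, 51, 39, 10, 29, 99, 18, 32, 37, 84]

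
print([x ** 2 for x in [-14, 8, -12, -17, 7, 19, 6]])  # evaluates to [196, 64, 144, 289, 49, 361, 36]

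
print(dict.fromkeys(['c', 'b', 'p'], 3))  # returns {'c': 3, 'b': 3, 'p': 3}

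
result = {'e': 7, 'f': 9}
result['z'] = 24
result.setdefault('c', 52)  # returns 52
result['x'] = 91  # {'e': 7, 'f': 9, 'z': 24, 'c': 52, 'x': 91}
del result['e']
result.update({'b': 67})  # {'f': 9, 'z': 24, 'c': 52, 'x': 91, 'b': 67}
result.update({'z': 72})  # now {'f': 9, 'z': 72, 'c': 52, 'x': 91, 'b': 67}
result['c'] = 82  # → {'f': 9, 'z': 72, 'c': 82, 'x': 91, 'b': 67}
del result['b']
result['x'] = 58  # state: {'f': 9, 'z': 72, 'c': 82, 'x': 58}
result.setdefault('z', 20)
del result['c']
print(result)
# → {'f': 9, 'z': 72, 'x': 58}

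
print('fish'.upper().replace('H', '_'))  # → FIS_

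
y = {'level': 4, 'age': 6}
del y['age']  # {'level': 4}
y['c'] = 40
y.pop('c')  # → 40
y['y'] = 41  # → {'level': 4, 'y': 41}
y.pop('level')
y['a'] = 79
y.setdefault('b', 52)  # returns 52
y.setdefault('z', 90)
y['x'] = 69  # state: {'y': 41, 'a': 79, 'b': 52, 'z': 90, 'x': 69}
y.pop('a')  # 79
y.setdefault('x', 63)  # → 69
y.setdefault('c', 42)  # 42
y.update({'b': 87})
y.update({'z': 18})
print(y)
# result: {'y': 41, 'b': 87, 'z': 18, 'x': 69, 'c': 42}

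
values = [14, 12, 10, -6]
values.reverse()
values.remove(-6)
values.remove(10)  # [12, 14]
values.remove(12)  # [14]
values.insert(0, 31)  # [31, 14]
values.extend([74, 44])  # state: [31, 14, 74, 44]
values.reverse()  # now [44, 74, 14, 31]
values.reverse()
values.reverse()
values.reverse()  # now [31, 14, 74, 44]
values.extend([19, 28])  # [31, 14, 74, 44, 19, 28]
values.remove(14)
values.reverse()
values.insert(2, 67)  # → [28, 19, 67, 44, 74, 31]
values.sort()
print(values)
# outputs [19, 28, 31, 44, 67, 74]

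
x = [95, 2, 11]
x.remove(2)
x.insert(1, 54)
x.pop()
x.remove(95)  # [54]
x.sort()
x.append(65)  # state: [54, 65]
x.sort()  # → [54, 65]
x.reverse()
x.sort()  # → [54, 65]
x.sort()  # [54, 65]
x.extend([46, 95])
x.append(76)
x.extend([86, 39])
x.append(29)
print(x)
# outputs [54, 65, 46, 95, 76, 86, 39, 29]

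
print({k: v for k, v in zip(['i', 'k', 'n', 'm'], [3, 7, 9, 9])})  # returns {'i': 3, 'k': 7, 'n': 9, 'm': 9}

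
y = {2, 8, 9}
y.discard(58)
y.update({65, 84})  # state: {2, 8, 9, 65, 84}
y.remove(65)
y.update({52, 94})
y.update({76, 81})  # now {2, 8, 9, 52, 76, 81, 84, 94}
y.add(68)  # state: {2, 8, 9, 52, 68, 76, 81, 84, 94}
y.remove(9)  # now {2, 8, 52, 68, 76, 81, 84, 94}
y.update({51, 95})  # {2, 8, 51, 52, 68, 76, 81, 84, 94, 95}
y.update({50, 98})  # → {2, 8, 50, 51, 52, 68, 76, 81, 84, 94, 95, 98}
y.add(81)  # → {2, 8, 50, 51, 52, 68, 76, 81, 84, 94, 95, 98}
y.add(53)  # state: {2, 8, 50, 51, 52, 53, 68, 76, 81, 84, 94, 95, 98}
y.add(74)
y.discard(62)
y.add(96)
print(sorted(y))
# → [2, 8, 50, 51, 52, 53, 68, 74, 76, 81, 84, 94, 95, 96, 98]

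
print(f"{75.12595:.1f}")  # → 75.1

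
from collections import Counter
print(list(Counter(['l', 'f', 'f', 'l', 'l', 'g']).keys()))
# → ['l', 'f', 'g']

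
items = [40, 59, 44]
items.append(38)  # [40, 59, 44, 38]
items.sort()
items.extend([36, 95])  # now [38, 40, 44, 59, 36, 95]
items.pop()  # 95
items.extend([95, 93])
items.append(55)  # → [38, 40, 44, 59, 36, 95, 93, 55]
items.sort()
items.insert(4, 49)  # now [36, 38, 40, 44, 49, 55, 59, 93, 95]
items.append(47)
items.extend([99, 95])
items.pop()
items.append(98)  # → [36, 38, 40, 44, 49, 55, 59, 93, 95, 47, 99, 98]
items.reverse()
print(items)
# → [98, 99, 47, 95, 93, 59, 55, 49, 44, 40, 38, 36]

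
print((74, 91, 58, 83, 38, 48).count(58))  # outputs 1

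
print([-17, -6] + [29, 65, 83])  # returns [-17, -6, 29, 65, 83]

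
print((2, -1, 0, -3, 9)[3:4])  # (-3,)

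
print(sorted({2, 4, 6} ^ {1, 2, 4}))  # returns [1, 6]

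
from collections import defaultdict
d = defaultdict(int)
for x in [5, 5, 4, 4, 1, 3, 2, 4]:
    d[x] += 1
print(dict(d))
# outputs {5: 2, 4: 3, 1: 1, 3: 1, 2: 1}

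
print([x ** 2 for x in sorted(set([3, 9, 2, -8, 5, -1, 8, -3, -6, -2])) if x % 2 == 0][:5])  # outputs [64, 36, 4, 4, 64]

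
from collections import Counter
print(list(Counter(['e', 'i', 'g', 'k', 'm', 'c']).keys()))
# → ['e', 'i', 'g', 'k', 'm', 'c']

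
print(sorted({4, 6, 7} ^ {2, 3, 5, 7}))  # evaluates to [2, 3, 4, 5, 6]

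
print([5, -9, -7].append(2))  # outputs None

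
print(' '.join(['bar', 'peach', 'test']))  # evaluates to bar peach test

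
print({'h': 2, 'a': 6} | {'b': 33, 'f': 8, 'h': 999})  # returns {'h': 999, 'a': 6, 'b': 33, 'f': 8}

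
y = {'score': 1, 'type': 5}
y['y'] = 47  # {'score': 1, 'type': 5, 'y': 47}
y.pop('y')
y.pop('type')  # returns 5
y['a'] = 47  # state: {'score': 1, 'a': 47}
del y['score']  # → {'a': 47}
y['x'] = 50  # {'a': 47, 'x': 50}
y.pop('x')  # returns 50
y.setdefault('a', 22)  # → 47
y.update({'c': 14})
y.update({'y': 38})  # {'a': 47, 'c': 14, 'y': 38}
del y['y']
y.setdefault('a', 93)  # 47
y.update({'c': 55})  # {'a': 47, 'c': 55}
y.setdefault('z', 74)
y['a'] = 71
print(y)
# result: {'a': 71, 'c': 55, 'z': 74}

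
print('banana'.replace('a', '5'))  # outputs b5n5n5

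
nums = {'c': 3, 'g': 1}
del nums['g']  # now {'c': 3}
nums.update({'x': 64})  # {'c': 3, 'x': 64}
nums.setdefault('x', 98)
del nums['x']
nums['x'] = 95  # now {'c': 3, 'x': 95}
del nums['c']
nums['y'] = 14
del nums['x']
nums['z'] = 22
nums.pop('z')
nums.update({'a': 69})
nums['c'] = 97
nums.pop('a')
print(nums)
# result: {'y': 14, 'c': 97}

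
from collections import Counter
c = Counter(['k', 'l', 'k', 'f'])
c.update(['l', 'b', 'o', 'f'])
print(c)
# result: Counter({'k': 2, 'l': 2, 'f': 2, 'b': 1, 'o': 1})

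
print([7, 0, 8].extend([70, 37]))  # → None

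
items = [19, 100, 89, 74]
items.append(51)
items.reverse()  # [51, 74, 89, 100, 19]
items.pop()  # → 19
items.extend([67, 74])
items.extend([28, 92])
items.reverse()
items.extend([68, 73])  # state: [92, 28, 74, 67, 100, 89, 74, 51, 68, 73]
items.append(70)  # [92, 28, 74, 67, 100, 89, 74, 51, 68, 73, 70]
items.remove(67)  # [92, 28, 74, 100, 89, 74, 51, 68, 73, 70]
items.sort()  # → [28, 51, 68, 70, 73, 74, 74, 89, 92, 100]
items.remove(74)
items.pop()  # 100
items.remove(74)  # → [28, 51, 68, 70, 73, 89, 92]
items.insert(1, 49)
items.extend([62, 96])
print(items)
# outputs [28, 49, 51, 68, 70, 73, 89, 92, 62, 96]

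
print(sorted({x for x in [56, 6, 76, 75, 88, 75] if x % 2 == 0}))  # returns [6, 56, 76, 88]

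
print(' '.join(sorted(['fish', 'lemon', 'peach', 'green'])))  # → fish green lemon peach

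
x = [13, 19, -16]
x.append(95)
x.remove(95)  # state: [13, 19, -16]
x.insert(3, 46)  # [13, 19, -16, 46]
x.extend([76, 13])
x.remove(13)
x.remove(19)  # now [-16, 46, 76, 13]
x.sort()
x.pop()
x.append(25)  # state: [-16, 13, 46, 25]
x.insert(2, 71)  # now [-16, 13, 71, 46, 25]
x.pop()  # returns 25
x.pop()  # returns 46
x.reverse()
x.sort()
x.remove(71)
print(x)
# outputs [-16, 13]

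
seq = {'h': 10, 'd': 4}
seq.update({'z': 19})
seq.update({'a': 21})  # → {'h': 10, 'd': 4, 'z': 19, 'a': 21}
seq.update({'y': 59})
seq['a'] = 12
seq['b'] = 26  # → {'h': 10, 'd': 4, 'z': 19, 'a': 12, 'y': 59, 'b': 26}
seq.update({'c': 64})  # {'h': 10, 'd': 4, 'z': 19, 'a': 12, 'y': 59, 'b': 26, 'c': 64}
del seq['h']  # {'d': 4, 'z': 19, 'a': 12, 'y': 59, 'b': 26, 'c': 64}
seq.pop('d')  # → 4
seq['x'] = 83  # {'z': 19, 'a': 12, 'y': 59, 'b': 26, 'c': 64, 'x': 83}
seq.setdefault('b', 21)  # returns 26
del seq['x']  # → {'z': 19, 'a': 12, 'y': 59, 'b': 26, 'c': 64}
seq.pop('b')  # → 26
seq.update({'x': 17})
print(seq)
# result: {'z': 19, 'a': 12, 'y': 59, 'c': 64, 'x': 17}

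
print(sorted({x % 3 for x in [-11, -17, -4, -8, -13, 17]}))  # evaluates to [1, 2]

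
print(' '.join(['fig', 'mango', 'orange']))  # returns fig mango orange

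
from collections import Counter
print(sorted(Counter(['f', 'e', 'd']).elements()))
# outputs ['d', 'e', 'f']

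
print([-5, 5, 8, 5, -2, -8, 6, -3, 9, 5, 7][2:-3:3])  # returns [8, -8]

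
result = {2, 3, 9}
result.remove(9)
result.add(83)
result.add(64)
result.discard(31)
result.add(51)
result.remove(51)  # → {2, 3, 64, 83}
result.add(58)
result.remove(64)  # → {2, 3, 58, 83}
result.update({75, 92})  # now {2, 3, 58, 75, 83, 92}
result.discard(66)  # {2, 3, 58, 75, 83, 92}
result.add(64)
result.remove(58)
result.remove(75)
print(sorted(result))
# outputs [2, 3, 64, 83, 92]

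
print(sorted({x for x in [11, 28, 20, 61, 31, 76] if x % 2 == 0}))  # [20, 28, 76]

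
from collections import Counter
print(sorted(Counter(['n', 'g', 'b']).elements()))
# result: ['b', 'g', 'n']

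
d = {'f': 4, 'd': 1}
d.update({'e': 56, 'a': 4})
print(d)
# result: {'f': 4, 'd': 1, 'e': 56, 'a': 4}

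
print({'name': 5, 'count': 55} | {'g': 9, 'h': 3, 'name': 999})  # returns {'name': 999, 'count': 55, 'g': 9, 'h': 3}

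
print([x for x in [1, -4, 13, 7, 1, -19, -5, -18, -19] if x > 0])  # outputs [1, 13, 7, 1]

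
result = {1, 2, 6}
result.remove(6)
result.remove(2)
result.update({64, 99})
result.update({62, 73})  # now {1, 62, 64, 73, 99}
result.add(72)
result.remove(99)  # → {1, 62, 64, 72, 73}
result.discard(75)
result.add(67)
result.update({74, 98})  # {1, 62, 64, 67, 72, 73, 74, 98}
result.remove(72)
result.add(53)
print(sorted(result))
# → [1, 53, 62, 64, 67, 73, 74, 98]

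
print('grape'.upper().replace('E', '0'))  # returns GRAP0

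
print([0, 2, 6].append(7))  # None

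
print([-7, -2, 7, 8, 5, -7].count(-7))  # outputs 2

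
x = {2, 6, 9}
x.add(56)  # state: {2, 6, 9, 56}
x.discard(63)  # {2, 6, 9, 56}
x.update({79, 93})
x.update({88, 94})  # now {2, 6, 9, 56, 79, 88, 93, 94}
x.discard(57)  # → {2, 6, 9, 56, 79, 88, 93, 94}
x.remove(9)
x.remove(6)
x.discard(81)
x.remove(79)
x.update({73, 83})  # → {2, 56, 73, 83, 88, 93, 94}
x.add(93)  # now {2, 56, 73, 83, 88, 93, 94}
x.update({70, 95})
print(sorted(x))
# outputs [2, 56, 70, 73, 83, 88, 93, 94, 95]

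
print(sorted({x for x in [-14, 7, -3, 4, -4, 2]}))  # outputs [-14, -4, -3, 2, 4, 7]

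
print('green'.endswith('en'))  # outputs True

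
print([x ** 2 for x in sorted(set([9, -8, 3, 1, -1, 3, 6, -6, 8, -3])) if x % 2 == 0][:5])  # [64, 36, 36, 64]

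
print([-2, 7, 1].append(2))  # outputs None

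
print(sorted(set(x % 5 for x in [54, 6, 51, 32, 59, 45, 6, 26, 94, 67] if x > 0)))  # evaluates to [0, 1, 2, 4]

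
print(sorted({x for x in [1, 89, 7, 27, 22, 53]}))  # [1, 7, 22, 27, 53, 89]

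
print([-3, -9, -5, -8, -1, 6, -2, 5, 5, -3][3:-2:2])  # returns [-8, 6, 5]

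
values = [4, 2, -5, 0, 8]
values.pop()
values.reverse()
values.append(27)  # [0, -5, 2, 4, 27]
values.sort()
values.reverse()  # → [27, 4, 2, 0, -5]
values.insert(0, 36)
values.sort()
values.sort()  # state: [-5, 0, 2, 4, 27, 36]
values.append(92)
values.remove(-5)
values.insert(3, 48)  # [0, 2, 4, 48, 27, 36, 92]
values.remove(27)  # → [0, 2, 4, 48, 36, 92]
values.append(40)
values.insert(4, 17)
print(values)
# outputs [0, 2, 4, 48, 17, 36, 92, 40]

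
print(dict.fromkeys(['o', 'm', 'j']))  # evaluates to {'o': None, 'm': None, 'j': None}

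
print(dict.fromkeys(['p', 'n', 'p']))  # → {'p': None, 'n': None}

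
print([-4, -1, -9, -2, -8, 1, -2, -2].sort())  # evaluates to None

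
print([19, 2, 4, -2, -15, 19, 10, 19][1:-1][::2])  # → [2, -2, 19]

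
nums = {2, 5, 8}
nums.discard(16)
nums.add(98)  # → {2, 5, 8, 98}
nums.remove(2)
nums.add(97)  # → {5, 8, 97, 98}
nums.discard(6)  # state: {5, 8, 97, 98}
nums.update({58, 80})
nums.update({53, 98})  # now {5, 8, 53, 58, 80, 97, 98}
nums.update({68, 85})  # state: {5, 8, 53, 58, 68, 80, 85, 97, 98}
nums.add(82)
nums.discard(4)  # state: {5, 8, 53, 58, 68, 80, 82, 85, 97, 98}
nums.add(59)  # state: {5, 8, 53, 58, 59, 68, 80, 82, 85, 97, 98}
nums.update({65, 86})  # {5, 8, 53, 58, 59, 65, 68, 80, 82, 85, 86, 97, 98}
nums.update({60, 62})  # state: {5, 8, 53, 58, 59, 60, 62, 65, 68, 80, 82, 85, 86, 97, 98}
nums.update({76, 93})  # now {5, 8, 53, 58, 59, 60, 62, 65, 68, 76, 80, 82, 85, 86, 93, 97, 98}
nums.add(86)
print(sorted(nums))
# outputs [5, 8, 53, 58, 59, 60, 62, 65, 68, 76, 80, 82, 85, 86, 93, 97, 98]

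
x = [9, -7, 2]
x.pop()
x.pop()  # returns -7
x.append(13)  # [9, 13]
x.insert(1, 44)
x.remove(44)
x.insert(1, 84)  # [9, 84, 13]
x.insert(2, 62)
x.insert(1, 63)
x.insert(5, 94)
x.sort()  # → [9, 13, 62, 63, 84, 94]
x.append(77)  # [9, 13, 62, 63, 84, 94, 77]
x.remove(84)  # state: [9, 13, 62, 63, 94, 77]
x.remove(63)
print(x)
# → [9, 13, 62, 94, 77]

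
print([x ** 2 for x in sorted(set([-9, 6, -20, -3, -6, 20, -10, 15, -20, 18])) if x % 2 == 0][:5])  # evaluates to [400, 100, 36, 36, 324]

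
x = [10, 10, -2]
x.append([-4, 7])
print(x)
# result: [10, 10, -2, [-4, 7]]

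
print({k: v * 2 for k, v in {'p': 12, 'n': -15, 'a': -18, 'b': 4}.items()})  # {'p': 24, 'n': -30, 'a': -36, 'b': 8}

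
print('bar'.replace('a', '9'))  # b9r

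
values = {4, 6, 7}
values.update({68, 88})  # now {4, 6, 7, 68, 88}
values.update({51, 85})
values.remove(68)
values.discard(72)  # {4, 6, 7, 51, 85, 88}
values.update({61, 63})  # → {4, 6, 7, 51, 61, 63, 85, 88}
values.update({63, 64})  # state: {4, 6, 7, 51, 61, 63, 64, 85, 88}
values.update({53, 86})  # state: {4, 6, 7, 51, 53, 61, 63, 64, 85, 86, 88}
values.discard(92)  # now {4, 6, 7, 51, 53, 61, 63, 64, 85, 86, 88}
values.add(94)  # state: {4, 6, 7, 51, 53, 61, 63, 64, 85, 86, 88, 94}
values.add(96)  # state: {4, 6, 7, 51, 53, 61, 63, 64, 85, 86, 88, 94, 96}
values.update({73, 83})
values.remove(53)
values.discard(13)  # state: {4, 6, 7, 51, 61, 63, 64, 73, 83, 85, 86, 88, 94, 96}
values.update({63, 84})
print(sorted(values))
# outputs [4, 6, 7, 51, 61, 63, 64, 73, 83, 84, 85, 86, 88, 94, 96]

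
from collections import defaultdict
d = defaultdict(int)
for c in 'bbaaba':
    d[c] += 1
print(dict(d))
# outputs {'b': 3, 'a': 3}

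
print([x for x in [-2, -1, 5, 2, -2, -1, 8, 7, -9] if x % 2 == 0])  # [-2, 2, -2, 8]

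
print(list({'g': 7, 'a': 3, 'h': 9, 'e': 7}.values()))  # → [7, 3, 9, 7]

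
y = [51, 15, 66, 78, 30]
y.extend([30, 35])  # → [51, 15, 66, 78, 30, 30, 35]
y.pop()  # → 35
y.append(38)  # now [51, 15, 66, 78, 30, 30, 38]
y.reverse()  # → [38, 30, 30, 78, 66, 15, 51]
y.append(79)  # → [38, 30, 30, 78, 66, 15, 51, 79]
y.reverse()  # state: [79, 51, 15, 66, 78, 30, 30, 38]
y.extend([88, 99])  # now [79, 51, 15, 66, 78, 30, 30, 38, 88, 99]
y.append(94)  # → [79, 51, 15, 66, 78, 30, 30, 38, 88, 99, 94]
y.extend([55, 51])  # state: [79, 51, 15, 66, 78, 30, 30, 38, 88, 99, 94, 55, 51]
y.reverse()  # [51, 55, 94, 99, 88, 38, 30, 30, 78, 66, 15, 51, 79]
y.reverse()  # [79, 51, 15, 66, 78, 30, 30, 38, 88, 99, 94, 55, 51]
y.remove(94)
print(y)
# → [79, 51, 15, 66, 78, 30, 30, 38, 88, 99, 55, 51]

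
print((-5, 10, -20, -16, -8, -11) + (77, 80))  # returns (-5, 10, -20, -16, -8, -11, 77, 80)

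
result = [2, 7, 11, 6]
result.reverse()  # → [6, 11, 7, 2]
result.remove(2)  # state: [6, 11, 7]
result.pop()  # 7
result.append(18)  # [6, 11, 18]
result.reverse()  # [18, 11, 6]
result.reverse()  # [6, 11, 18]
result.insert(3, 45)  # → [6, 11, 18, 45]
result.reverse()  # [45, 18, 11, 6]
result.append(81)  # [45, 18, 11, 6, 81]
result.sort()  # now [6, 11, 18, 45, 81]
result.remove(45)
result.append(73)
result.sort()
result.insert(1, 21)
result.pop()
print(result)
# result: [6, 21, 11, 18, 73]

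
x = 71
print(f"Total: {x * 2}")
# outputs Total: 142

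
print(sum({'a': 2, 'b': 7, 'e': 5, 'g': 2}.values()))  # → 16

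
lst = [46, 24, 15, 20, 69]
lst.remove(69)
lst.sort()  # [15, 20, 24, 46]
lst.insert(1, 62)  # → [15, 62, 20, 24, 46]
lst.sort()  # [15, 20, 24, 46, 62]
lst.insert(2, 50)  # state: [15, 20, 50, 24, 46, 62]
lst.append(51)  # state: [15, 20, 50, 24, 46, 62, 51]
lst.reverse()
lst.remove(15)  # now [51, 62, 46, 24, 50, 20]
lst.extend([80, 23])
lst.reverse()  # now [23, 80, 20, 50, 24, 46, 62, 51]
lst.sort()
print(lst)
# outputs [20, 23, 24, 46, 50, 51, 62, 80]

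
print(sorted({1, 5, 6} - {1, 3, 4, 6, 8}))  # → [5]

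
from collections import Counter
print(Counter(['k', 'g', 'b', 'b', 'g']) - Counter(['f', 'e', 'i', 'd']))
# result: Counter({'g': 2, 'b': 2, 'k': 1})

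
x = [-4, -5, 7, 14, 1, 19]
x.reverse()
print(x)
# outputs [19, 1, 14, 7, -5, -4]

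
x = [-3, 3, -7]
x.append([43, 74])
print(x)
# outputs [-3, 3, -7, [43, 74]]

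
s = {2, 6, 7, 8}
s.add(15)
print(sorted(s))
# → [2, 6, 7, 8, 15]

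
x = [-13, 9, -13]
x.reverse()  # [-13, 9, -13]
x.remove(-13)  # [9, -13]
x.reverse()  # [-13, 9]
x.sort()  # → [-13, 9]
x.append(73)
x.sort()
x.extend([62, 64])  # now [-13, 9, 73, 62, 64]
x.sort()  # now [-13, 9, 62, 64, 73]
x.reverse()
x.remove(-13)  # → [73, 64, 62, 9]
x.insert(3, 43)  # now [73, 64, 62, 43, 9]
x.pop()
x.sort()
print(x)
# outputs [43, 62, 64, 73]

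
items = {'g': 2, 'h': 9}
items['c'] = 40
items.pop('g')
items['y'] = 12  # {'h': 9, 'c': 40, 'y': 12}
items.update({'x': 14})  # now {'h': 9, 'c': 40, 'y': 12, 'x': 14}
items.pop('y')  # 12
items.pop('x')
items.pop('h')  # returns 9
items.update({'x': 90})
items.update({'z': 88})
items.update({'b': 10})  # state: {'c': 40, 'x': 90, 'z': 88, 'b': 10}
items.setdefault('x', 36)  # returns 90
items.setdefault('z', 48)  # 88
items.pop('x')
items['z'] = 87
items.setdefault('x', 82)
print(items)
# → {'c': 40, 'z': 87, 'b': 10, 'x': 82}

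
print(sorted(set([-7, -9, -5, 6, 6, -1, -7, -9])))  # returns [-9, -7, -5, -1, 6]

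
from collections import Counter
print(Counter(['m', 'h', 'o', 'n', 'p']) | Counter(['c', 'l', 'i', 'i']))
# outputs Counter({'i': 2, 'm': 1, 'h': 1, 'o': 1, 'n': 1, 'p': 1, 'c': 1, 'l': 1})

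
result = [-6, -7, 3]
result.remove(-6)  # [-7, 3]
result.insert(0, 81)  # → [81, -7, 3]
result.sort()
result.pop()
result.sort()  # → [-7, 3]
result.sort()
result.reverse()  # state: [3, -7]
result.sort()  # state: [-7, 3]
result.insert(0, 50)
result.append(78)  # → [50, -7, 3, 78]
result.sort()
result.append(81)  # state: [-7, 3, 50, 78, 81]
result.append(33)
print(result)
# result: [-7, 3, 50, 78, 81, 33]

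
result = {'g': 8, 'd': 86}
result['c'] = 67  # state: {'g': 8, 'd': 86, 'c': 67}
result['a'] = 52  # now {'g': 8, 'd': 86, 'c': 67, 'a': 52}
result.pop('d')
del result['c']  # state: {'g': 8, 'a': 52}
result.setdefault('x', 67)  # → 67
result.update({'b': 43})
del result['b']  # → {'g': 8, 'a': 52, 'x': 67}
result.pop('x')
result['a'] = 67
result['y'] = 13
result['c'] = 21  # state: {'g': 8, 'a': 67, 'y': 13, 'c': 21}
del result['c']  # {'g': 8, 'a': 67, 'y': 13}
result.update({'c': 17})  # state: {'g': 8, 'a': 67, 'y': 13, 'c': 17}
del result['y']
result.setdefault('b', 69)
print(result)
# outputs {'g': 8, 'a': 67, 'c': 17, 'b': 69}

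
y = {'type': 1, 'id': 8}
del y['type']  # {'id': 8}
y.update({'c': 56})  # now {'id': 8, 'c': 56}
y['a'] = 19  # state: {'id': 8, 'c': 56, 'a': 19}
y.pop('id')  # 8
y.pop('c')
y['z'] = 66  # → {'a': 19, 'z': 66}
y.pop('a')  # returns 19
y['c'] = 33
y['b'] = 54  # {'z': 66, 'c': 33, 'b': 54}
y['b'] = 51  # {'z': 66, 'c': 33, 'b': 51}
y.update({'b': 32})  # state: {'z': 66, 'c': 33, 'b': 32}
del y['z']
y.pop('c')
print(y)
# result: {'b': 32}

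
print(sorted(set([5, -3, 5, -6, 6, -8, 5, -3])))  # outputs [-8, -6, -3, 5, 6]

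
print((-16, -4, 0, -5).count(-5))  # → 1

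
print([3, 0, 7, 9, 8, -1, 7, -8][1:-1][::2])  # [0, 9, -1]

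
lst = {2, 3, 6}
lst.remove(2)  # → {3, 6}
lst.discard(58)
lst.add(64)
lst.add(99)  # {3, 6, 64, 99}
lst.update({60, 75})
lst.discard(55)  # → {3, 6, 60, 64, 75, 99}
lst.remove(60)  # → {3, 6, 64, 75, 99}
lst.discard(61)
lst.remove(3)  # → {6, 64, 75, 99}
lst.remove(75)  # {6, 64, 99}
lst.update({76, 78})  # {6, 64, 76, 78, 99}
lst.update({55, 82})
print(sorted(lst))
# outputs [6, 55, 64, 76, 78, 82, 99]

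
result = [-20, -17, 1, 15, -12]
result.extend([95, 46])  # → [-20, -17, 1, 15, -12, 95, 46]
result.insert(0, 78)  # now [78, -20, -17, 1, 15, -12, 95, 46]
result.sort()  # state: [-20, -17, -12, 1, 15, 46, 78, 95]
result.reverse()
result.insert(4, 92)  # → [95, 78, 46, 15, 92, 1, -12, -17, -20]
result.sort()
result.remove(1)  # [-20, -17, -12, 15, 46, 78, 92, 95]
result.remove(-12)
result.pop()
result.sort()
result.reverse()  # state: [92, 78, 46, 15, -17, -20]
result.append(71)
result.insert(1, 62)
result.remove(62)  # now [92, 78, 46, 15, -17, -20, 71]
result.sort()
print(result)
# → [-20, -17, 15, 46, 71, 78, 92]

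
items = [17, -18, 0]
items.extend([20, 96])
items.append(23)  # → [17, -18, 0, 20, 96, 23]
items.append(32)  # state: [17, -18, 0, 20, 96, 23, 32]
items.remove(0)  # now [17, -18, 20, 96, 23, 32]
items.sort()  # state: [-18, 17, 20, 23, 32, 96]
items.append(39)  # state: [-18, 17, 20, 23, 32, 96, 39]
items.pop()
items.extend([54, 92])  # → [-18, 17, 20, 23, 32, 96, 54, 92]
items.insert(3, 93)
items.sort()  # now [-18, 17, 20, 23, 32, 54, 92, 93, 96]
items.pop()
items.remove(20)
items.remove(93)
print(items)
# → [-18, 17, 23, 32, 54, 92]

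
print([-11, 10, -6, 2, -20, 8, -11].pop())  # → -11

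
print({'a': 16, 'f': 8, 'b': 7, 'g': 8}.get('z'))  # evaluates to None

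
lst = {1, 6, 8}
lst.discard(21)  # {1, 6, 8}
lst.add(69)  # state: {1, 6, 8, 69}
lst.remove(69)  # {1, 6, 8}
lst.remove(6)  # {1, 8}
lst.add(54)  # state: {1, 8, 54}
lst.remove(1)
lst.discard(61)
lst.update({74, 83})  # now {8, 54, 74, 83}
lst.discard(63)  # {8, 54, 74, 83}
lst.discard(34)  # {8, 54, 74, 83}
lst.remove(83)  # {8, 54, 74}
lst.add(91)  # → {8, 54, 74, 91}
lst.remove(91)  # {8, 54, 74}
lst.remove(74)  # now {8, 54}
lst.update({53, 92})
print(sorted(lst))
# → [8, 53, 54, 92]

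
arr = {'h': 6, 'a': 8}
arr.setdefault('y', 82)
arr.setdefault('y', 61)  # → 82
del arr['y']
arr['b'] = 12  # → {'h': 6, 'a': 8, 'b': 12}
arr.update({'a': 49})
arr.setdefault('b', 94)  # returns 12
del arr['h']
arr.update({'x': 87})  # {'a': 49, 'b': 12, 'x': 87}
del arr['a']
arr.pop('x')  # 87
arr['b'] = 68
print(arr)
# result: {'b': 68}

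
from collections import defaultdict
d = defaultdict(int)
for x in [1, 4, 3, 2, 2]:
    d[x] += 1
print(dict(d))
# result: {1: 1, 4: 1, 3: 1, 2: 2}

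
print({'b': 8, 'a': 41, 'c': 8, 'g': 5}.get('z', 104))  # 104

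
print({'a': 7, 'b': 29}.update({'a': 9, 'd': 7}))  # None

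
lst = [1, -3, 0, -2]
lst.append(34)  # [1, -3, 0, -2, 34]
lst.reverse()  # [34, -2, 0, -3, 1]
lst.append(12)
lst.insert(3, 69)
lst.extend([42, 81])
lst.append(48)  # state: [34, -2, 0, 69, -3, 1, 12, 42, 81, 48]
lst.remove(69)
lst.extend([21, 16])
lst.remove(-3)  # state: [34, -2, 0, 1, 12, 42, 81, 48, 21, 16]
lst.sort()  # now [-2, 0, 1, 12, 16, 21, 34, 42, 48, 81]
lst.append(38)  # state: [-2, 0, 1, 12, 16, 21, 34, 42, 48, 81, 38]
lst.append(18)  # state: [-2, 0, 1, 12, 16, 21, 34, 42, 48, 81, 38, 18]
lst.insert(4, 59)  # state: [-2, 0, 1, 12, 59, 16, 21, 34, 42, 48, 81, 38, 18]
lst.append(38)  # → [-2, 0, 1, 12, 59, 16, 21, 34, 42, 48, 81, 38, 18, 38]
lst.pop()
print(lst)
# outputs [-2, 0, 1, 12, 59, 16, 21, 34, 42, 48, 81, 38, 18]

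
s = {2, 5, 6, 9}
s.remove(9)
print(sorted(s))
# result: [2, 5, 6]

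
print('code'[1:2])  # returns o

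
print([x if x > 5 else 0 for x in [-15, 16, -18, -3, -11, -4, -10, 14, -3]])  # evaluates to [0, 16, 0, 0, 0, 0, 0, 14, 0]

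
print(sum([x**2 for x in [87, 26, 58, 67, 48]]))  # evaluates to 18402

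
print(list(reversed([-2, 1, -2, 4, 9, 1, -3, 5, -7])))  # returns [-7, 5, -3, 1, 9, 4, -2, 1, -2]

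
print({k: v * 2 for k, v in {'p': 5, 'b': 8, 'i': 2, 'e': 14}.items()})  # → {'p': 10, 'b': 16, 'i': 4, 'e': 28}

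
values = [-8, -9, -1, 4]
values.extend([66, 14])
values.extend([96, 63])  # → [-8, -9, -1, 4, 66, 14, 96, 63]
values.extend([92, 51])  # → [-8, -9, -1, 4, 66, 14, 96, 63, 92, 51]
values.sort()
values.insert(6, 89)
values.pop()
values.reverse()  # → [92, 66, 63, 89, 51, 14, 4, -1, -8, -9]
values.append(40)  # [92, 66, 63, 89, 51, 14, 4, -1, -8, -9, 40]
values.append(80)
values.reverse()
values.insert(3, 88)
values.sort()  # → [-9, -8, -1, 4, 14, 40, 51, 63, 66, 80, 88, 89, 92]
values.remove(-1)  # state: [-9, -8, 4, 14, 40, 51, 63, 66, 80, 88, 89, 92]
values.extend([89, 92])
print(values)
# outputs [-9, -8, 4, 14, 40, 51, 63, 66, 80, 88, 89, 92, 89, 92]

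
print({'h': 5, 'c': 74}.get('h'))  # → 5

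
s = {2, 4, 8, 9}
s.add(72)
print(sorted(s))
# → [2, 4, 8, 9, 72]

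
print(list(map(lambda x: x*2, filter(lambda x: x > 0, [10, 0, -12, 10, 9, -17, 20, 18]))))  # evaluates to [20, 20, 18, 40, 36]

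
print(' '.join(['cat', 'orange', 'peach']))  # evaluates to cat orange peach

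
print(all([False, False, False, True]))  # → False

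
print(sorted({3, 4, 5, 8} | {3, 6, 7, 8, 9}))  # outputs [3, 4, 5, 6, 7, 8, 9]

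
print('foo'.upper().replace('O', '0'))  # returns F00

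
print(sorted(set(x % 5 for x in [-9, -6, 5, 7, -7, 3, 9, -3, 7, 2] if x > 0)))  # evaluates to [0, 2, 3, 4]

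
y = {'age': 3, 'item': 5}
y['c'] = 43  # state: {'age': 3, 'item': 5, 'c': 43}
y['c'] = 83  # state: {'age': 3, 'item': 5, 'c': 83}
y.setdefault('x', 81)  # 81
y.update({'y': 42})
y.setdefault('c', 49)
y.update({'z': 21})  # {'age': 3, 'item': 5, 'c': 83, 'x': 81, 'y': 42, 'z': 21}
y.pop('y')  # 42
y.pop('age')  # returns 3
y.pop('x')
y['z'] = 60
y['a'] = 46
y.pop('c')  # 83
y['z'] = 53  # {'item': 5, 'z': 53, 'a': 46}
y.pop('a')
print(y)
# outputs {'item': 5, 'z': 53}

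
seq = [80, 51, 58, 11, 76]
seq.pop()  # 76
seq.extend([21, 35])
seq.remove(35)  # [80, 51, 58, 11, 21]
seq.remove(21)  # [80, 51, 58, 11]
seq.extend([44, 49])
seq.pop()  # 49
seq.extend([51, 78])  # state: [80, 51, 58, 11, 44, 51, 78]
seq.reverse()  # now [78, 51, 44, 11, 58, 51, 80]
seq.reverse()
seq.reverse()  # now [78, 51, 44, 11, 58, 51, 80]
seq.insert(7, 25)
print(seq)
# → [78, 51, 44, 11, 58, 51, 80, 25]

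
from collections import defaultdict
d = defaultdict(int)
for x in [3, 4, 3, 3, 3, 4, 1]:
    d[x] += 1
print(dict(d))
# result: {3: 4, 4: 2, 1: 1}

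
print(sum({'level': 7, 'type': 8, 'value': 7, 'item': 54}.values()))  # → 76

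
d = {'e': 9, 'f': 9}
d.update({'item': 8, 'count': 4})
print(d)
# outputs {'e': 9, 'f': 9, 'item': 8, 'count': 4}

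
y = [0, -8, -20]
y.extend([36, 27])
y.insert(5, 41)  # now [0, -8, -20, 36, 27, 41]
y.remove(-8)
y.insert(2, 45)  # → [0, -20, 45, 36, 27, 41]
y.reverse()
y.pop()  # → 0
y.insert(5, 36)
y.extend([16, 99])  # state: [41, 27, 36, 45, -20, 36, 16, 99]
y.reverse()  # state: [99, 16, 36, -20, 45, 36, 27, 41]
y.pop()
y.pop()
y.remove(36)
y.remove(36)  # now [99, 16, -20, 45]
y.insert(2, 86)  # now [99, 16, 86, -20, 45]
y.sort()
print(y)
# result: [-20, 16, 45, 86, 99]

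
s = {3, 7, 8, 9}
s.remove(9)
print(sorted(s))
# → [3, 7, 8]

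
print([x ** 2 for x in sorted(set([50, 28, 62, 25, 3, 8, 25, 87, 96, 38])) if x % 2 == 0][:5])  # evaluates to [64, 784, 1444, 2500, 3844]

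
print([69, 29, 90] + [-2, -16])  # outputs [69, 29, 90, -2, -16]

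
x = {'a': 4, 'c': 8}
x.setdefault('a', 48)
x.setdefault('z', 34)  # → 34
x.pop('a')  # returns 4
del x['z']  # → {'c': 8}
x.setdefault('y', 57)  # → 57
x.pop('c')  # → 8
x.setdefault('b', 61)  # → 61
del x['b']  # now {'y': 57}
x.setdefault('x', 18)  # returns 18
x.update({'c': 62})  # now {'y': 57, 'x': 18, 'c': 62}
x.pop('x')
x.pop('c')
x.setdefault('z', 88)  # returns 88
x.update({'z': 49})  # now {'y': 57, 'z': 49}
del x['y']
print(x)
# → {'z': 49}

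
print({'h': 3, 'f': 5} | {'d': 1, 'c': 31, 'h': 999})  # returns {'h': 999, 'f': 5, 'd': 1, 'c': 31}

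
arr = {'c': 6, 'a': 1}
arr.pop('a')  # 1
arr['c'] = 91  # {'c': 91}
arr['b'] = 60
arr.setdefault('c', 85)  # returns 91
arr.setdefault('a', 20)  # 20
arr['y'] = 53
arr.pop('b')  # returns 60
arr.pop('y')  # 53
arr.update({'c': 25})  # {'c': 25, 'a': 20}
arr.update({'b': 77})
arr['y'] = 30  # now {'c': 25, 'a': 20, 'b': 77, 'y': 30}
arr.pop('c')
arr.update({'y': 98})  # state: {'a': 20, 'b': 77, 'y': 98}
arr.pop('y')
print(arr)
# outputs {'a': 20, 'b': 77}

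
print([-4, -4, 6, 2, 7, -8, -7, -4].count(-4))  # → 3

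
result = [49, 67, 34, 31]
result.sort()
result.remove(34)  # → [31, 49, 67]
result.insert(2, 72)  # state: [31, 49, 72, 67]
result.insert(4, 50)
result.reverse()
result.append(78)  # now [50, 67, 72, 49, 31, 78]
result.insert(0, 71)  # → [71, 50, 67, 72, 49, 31, 78]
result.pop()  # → 78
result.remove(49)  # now [71, 50, 67, 72, 31]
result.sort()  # [31, 50, 67, 71, 72]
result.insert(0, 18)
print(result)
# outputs [18, 31, 50, 67, 71, 72]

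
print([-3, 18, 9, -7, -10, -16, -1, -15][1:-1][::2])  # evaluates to [18, -7, -16]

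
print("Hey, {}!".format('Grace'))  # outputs Hey, Grace!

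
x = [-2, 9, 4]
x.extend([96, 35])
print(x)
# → [-2, 9, 4, 96, 35]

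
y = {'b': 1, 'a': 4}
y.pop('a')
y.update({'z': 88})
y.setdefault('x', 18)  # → 18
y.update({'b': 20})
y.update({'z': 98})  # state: {'b': 20, 'z': 98, 'x': 18}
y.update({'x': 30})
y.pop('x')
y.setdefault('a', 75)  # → 75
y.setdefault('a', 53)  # 75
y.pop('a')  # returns 75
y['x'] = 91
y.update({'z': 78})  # {'b': 20, 'z': 78, 'x': 91}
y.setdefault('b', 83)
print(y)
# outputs {'b': 20, 'z': 78, 'x': 91}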